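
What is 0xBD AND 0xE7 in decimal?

165

0xBD = 10111101
0xE7 = 11100111
AND → 10100101 = 165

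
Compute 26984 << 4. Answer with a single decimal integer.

26984 = 0000110100101101000
shift left by 4 → 1101001011010000000 = 431744
(equivalently, 26984 × 2^4 = 26984 × 16)

431744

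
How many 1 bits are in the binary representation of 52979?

52979 = 1100111011110011
Count the 1s: 1 + 1 + 1 + 1 + 1 + 1 + 1 + 1 + 1 + 1 + 1 = 11

11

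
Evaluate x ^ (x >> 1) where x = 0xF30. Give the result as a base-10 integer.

2216

x = 111100110000 = 3888
x>>1 = 011110011000
XOR  = 100010101000 = 2216
(x ^ (x >> 1) gives the standard binary-reflected Gray code of x.)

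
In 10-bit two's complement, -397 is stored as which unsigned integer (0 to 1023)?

397 in 10 bits: 0110001101
Invert: 1001110010
Add 1:  1001110011 = 627
(Check: 2^10 - 397 = 1024 - 397 = 627.)

627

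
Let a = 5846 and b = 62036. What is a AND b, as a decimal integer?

4692

5846 = 0001011011010110
62036 = 1111001001010100
AND → 0001001001010100 = 4692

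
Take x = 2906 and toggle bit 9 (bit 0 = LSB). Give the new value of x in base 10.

2394

x = 0101101011010
bit 9 is currently 1; toggle it via x ^ (1 << 9) = x ^ 512
→ 0100101011010 = 2394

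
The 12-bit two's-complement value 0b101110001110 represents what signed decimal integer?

pattern = 101110001110 (MSB is 1 ⇒ negative)
Invert: 010001110001, add 1 → 010001110010 = 1138, so the value is -1138.
(Equivalently: 2958 - 2^12 = 2958 - 4096 = -1138.)

-1138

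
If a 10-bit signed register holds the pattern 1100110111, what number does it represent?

-201

pattern = 1100110111 (MSB is 1 ⇒ negative)
Invert: 0011001000, add 1 → 0011001001 = 201, so the value is -201.
(Equivalently: 823 - 2^10 = 823 - 1024 = -201.)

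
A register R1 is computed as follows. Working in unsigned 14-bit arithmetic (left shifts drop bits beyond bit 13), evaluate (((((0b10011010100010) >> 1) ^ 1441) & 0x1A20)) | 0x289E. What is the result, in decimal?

15038

0b10011010100010 = 10011010100010
→ >> 1 → 01001101010001 = 4945
1441 = 00010110100001
→ ^ → 01011011110000 = 5872
0x1A20 = 01101000100000
→ & → 01001000100000 = 4640
0x289E = 10100010011110
→ | → 11101010111110 = 15038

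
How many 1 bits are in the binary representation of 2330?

2330 = 100100011010
Count the 1s: 1 + 1 + 1 + 1 + 1 = 5

5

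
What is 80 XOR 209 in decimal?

80 = 01010000
209 = 11010001
XOR → 10000001 = 129

129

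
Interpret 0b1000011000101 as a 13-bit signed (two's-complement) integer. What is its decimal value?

pattern = 1000011000101 (MSB is 1 ⇒ negative)
Invert: 0111100111010, add 1 → 0111100111011 = 3899, so the value is -3899.
(Equivalently: 4293 - 2^13 = 4293 - 8192 = -3899.)

-3899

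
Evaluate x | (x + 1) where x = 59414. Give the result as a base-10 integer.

59415

x = 1110100000010110 = 59414
x + 1 = 1110100000010111
OR    = 1110100000010111 = 59415
(x | (x + 1) sets the lowest cleared bit.)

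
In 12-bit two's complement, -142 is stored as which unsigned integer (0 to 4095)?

142 in 12 bits: 000010001110
Invert: 111101110001
Add 1:  111101110010 = 3954
(Check: 2^12 - 142 = 4096 - 142 = 3954.)

3954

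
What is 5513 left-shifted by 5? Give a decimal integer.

176416

5513 = 000001010110001001
shift left by 5 → 101011000100100000 = 176416
(equivalently, 5513 × 2^5 = 5513 × 32)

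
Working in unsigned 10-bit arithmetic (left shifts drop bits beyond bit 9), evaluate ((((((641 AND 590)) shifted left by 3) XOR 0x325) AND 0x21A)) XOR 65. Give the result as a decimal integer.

641 = 1010000001
590 = 1001001110
→ AND → 1000000000 = 512
→ shifted left by 3 (mod 2^10) → 0000000000 = 0
0x325 = 1100100101
→ XOR → 1100100101 = 805
0x21A = 1000011010
→ AND → 1000000000 = 512
65 = 0001000001
→ XOR → 1001000001 = 577

577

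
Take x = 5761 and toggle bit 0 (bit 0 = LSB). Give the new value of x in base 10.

5760

x = 1011010000001
bit 0 is currently 1; toggle it via x ^ (1 << 0) = x ^ 1
→ 1011010000000 = 5760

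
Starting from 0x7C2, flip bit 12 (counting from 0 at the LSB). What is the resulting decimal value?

6082

x = 000011111000010
bit 12 is currently 0; toggle it via x ^ (1 << 12) = x ^ 4096
→ 001011111000010 = 6082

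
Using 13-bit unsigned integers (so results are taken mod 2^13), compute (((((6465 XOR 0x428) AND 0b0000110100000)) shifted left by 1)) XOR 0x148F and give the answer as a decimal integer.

5839

6465 = 1100101000001
0x428 = 0010000101000
→ XOR → 1110101101001 = 7529
0b0000110100000 = 0000110100000
→ AND → 0000100100000 = 288
→ shifted left by 1 (mod 2^13) → 0001001000000 = 576
0x148F = 1010010001111
→ XOR → 1011011001111 = 5839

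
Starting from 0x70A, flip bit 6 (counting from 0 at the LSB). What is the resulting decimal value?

1866

x = 11100001010
bit 6 is currently 0; toggle it via x ^ (1 << 6) = x ^ 64
→ 11101001010 = 1866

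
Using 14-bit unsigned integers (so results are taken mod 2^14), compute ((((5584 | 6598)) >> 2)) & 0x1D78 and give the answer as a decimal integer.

1392

5584 = 01010111010000
6598 = 01100111000110
→ | → 01110111010110 = 7638
→ >> 2 → 00011101110101 = 1909
0x1D78 = 01110101111000
→ & → 00010101110000 = 1392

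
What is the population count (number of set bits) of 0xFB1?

8

0xFB1 = 111110110001
Count the 1s: 1 + 1 + 1 + 1 + 1 + 1 + 1 + 1 = 8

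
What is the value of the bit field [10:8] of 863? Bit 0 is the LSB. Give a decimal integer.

3

v = 001101011111
Shift right by 8: 0011
Mask low 3 bits: 011 = 3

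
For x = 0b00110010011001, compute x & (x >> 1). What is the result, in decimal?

x = 110010011001 = 3225
x>>1 = 011001001100
AND  = 010000001000 = 1032
(x & (x >> 1) has a 1 wherever x has two consecutive 1 bits.)

1032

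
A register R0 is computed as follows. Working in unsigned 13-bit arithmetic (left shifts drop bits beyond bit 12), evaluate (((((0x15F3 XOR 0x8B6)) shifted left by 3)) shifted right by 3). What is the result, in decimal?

325

0x15F3 = 1010111110011
0x8B6 = 0100010110110
→ XOR → 1110101000101 = 7493
→ shifted left by 3 (mod 2^13) → 0101000101000 = 2600
→ shifted right by 3 → 0000101000101 = 325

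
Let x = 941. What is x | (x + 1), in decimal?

943

x = 1110101101 = 941
x + 1 = 1110101110
OR    = 1110101111 = 943
(x | (x + 1) sets the lowest cleared bit.)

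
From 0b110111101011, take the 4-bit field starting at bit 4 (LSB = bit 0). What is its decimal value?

v = 110111101011
Shift right by 4: 11011110
Mask low 4 bits: 1110 = 14

14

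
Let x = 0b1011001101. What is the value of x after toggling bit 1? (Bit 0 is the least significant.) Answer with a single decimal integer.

x = 1011001101
bit 1 is currently 0; toggle it via x ^ (1 << 1) = x ^ 2
→ 1011001111 = 719

719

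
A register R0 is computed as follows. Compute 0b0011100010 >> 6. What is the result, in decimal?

3

x = 11100010
shift right by 6 → 00000011 = 3
(equivalently, floor(226 / 64))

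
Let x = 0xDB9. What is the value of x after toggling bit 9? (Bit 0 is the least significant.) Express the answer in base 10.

4025

x = 00110110111001
bit 9 is currently 0; toggle it via x ^ (1 << 9) = x ^ 512
→ 00111110111001 = 4025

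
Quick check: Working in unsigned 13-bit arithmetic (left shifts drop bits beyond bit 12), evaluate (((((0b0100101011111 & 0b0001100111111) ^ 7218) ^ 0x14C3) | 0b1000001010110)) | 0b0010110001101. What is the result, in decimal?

0b0100101011111 = 0100101011111
0b0001100111111 = 0001100111111
→ & → 0000100011111 = 287
7218 = 1110000110010
→ ^ → 1110100101101 = 7469
0x14C3 = 1010011000011
→ ^ → 0100111101110 = 2542
0b1000001010110 = 1000001010110
→ | → 1100111111110 = 6654
0b0010110001101 = 0010110001101
→ | → 1110111111111 = 7679

7679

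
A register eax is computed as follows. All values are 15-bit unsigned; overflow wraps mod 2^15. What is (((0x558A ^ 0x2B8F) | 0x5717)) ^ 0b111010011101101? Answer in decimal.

0x558A = 101010110001010
0x2B8F = 010101110001111
→ ^ → 111111000000101 = 32261
0x5717 = 101011100010111
→ | → 111111100010111 = 32535
0b111010011101101 = 111010011101101
→ ^ → 000101111111010 = 3066

3066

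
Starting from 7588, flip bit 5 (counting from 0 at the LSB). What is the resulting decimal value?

7556

x = 1110110100100
bit 5 is currently 1; toggle it via x ^ (1 << 5) = x ^ 32
→ 1110110000100 = 7556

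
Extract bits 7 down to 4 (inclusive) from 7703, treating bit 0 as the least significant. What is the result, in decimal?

v = 1111000010111
Shift right by 4: 111100001
Mask low 4 bits: 0001 = 1

1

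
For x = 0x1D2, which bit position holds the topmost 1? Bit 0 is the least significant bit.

8

0x1D2 = 111010010
The topmost 1 is at position 8 (since 2^8 = 256 ≤ 466 < 512).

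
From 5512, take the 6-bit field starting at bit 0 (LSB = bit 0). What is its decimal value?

v = 01010110001000
Shift right by 0: 01010110001000
Mask low 6 bits: 001000 = 8

8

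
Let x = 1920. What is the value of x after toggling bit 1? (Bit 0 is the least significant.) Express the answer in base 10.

x = 11110000000
bit 1 is currently 0; toggle it via x ^ (1 << 1) = x ^ 2
→ 11110000010 = 1922

1922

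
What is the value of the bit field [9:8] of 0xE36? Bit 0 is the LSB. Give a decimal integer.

v = 111000110110
Shift right by 8: 1110
Mask low 2 bits: 10 = 2

2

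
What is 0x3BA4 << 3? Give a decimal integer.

122144

0x3BA4 = 00011101110100100
shift left by 3 → 11101110100100000 = 122144
(equivalently, 15268 × 2^3 = 15268 × 8)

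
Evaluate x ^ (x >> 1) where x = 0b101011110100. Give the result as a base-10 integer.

3982

x = 101011110100 = 2804
x>>1 = 010101111010
XOR  = 111110001110 = 3982
(x ^ (x >> 1) gives the standard binary-reflected Gray code of x.)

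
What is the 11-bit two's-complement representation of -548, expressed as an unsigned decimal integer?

1500

548 in 11 bits: 01000100100
Invert: 10111011011
Add 1:  10111011100 = 1500
(Check: 2^11 - 548 = 2048 - 548 = 1500.)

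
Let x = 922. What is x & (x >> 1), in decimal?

392

x = 1110011010 = 922
x>>1 = 0111001101
AND  = 0110001000 = 392
(x & (x >> 1) has a 1 wherever x has two consecutive 1 bits.)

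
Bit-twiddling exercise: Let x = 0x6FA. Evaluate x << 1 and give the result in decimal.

3572

0x6FA = 011011111010
shift left by 1 → 110111110100 = 3572
(equivalently, 1786 × 2^1 = 1786 × 2)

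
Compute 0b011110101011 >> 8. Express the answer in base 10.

x = 11110101011
shift right by 8 → 00000000111 = 7
(equivalently, floor(1963 / 256))

7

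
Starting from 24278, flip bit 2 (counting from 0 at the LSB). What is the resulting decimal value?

x = 101111011010110
bit 2 is currently 1; toggle it via x ^ (1 << 2) = x ^ 4
→ 101111011010010 = 24274

24274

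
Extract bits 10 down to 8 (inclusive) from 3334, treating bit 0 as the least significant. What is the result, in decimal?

v = 0110100000110
Shift right by 8: 01101
Mask low 3 bits: 101 = 5

5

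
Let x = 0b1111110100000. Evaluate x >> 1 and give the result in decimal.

x = 1111110100000
shift right by 1 → 0111111010000 = 4048
(equivalently, floor(8096 / 2))

4048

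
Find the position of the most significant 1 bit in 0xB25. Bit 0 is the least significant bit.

11

0xB25 = 101100100101
The topmost 1 is at position 11 (since 2^11 = 2048 ≤ 2853 < 4096).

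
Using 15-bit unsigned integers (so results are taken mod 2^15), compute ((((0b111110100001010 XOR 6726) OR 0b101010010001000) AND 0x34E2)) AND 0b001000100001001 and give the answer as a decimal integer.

4096

0b111110100001010 = 111110100001010
6726 = 001101001000110
→ XOR → 110011101001100 = 26444
0b101010010001000 = 101010010001000
→ OR → 111011111001100 = 30668
0x34E2 = 011010011100010
→ AND → 011010011000000 = 13504
0b001000100001001 = 001000100001001
→ AND → 001000000000000 = 4096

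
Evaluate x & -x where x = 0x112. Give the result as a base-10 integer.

x = 100010010 = 274
-x (two's complement) = …011101110
AND   = 000000010 = 2
(x & -x isolates the lowest set bit of x.)

2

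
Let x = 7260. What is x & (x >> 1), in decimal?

3084

x = 1110001011100 = 7260
x>>1 = 0111000101110
AND  = 0110000001100 = 3084
(x & (x >> 1) has a 1 wherever x has two consecutive 1 bits.)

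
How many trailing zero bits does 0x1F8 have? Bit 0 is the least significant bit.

3

0x1F8 = 111111000
Trailing zeros: 3, so the lowest set bit is bit 3 (value 8).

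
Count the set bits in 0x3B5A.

0x3B5A = 11101101011010
Count the 1s: 1 + 1 + 1 + 1 + 1 + 1 + 1 + 1 + 1 = 9

9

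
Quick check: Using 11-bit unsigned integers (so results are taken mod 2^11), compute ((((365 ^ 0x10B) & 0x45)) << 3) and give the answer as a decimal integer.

365 = 00101101101
0x10B = 00100001011
→ ^ → 00001100110 = 102
0x45 = 00001000101
→ & → 00001000100 = 68
→ << 3 (mod 2^11) → 01000100000 = 544

544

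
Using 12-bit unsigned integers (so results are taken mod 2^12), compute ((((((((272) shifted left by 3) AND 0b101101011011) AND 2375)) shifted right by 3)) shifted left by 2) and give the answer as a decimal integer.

272 = 000100010000
→ shifted left by 3 (mod 2^12) → 100010000000 = 2176
0b101101011011 = 101101011011
→ AND → 100000000000 = 2048
2375 = 100101000111
→ AND → 100000000000 = 2048
→ shifted right by 3 → 000100000000 = 256
→ shifted left by 2 (mod 2^12) → 010000000000 = 1024

1024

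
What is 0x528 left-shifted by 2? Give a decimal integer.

5280

0x528 = 0010100101000
shift left by 2 → 1010010100000 = 5280
(equivalently, 1320 × 2^2 = 1320 × 4)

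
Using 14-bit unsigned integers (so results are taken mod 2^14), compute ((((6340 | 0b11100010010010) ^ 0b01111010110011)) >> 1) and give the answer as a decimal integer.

6340 = 01100011000100
0b11100010010010 = 11100010010010
→ | → 11100011010110 = 14550
0b01111010110011 = 01111010110011
→ ^ → 10011001100101 = 9829
→ >> 1 → 01001100110010 = 4914

4914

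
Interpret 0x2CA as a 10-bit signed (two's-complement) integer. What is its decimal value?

pattern = 1011001010 (MSB is 1 ⇒ negative)
Invert: 0100110101, add 1 → 0100110110 = 310, so the value is -310.
(Equivalently: 714 - 2^10 = 714 - 1024 = -310.)

-310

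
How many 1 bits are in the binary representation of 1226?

1226 = 10011001010
Count the 1s: 1 + 1 + 1 + 1 + 1 = 5

5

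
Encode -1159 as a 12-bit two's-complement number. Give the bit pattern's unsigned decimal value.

1159 in 12 bits: 010010000111
Invert: 101101111000
Add 1:  101101111001 = 2937
(Check: 2^12 - 1159 = 4096 - 1159 = 2937.)

2937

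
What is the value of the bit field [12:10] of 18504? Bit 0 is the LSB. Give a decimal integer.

v = 0100100001001000
Shift right by 10: 010010
Mask low 3 bits: 010 = 2

2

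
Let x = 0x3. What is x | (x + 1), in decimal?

x = 011 = 3
x + 1 = 100
OR    = 111 = 7
(x | (x + 1) sets the lowest cleared bit.)

7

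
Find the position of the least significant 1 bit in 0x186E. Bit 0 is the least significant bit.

0x186E = 1100001101110
Trailing zeros: 1, so the lowest set bit is bit 1 (value 2).

1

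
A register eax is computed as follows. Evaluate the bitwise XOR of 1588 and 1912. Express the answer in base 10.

332

1588 = 11000110100
1912 = 11101111000
XOR → 00101001100 = 332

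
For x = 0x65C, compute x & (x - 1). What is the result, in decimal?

x = 11001011100 = 1628
x - 1 = 11001011011
AND   = 11001011000 = 1624
(x & (x - 1) clears the lowest set bit of x.)

1624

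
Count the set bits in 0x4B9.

6

0x4B9 = 10010111001
Count the 1s: 1 + 1 + 1 + 1 + 1 + 1 = 6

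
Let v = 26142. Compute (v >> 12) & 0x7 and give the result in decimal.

6

v = 0110011000011110
Shift right by 12: 0110
Mask low 3 bits: 110 = 6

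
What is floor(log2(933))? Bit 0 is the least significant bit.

9

933 = 1110100101
The topmost 1 is at position 9 (since 2^9 = 512 ≤ 933 < 1024).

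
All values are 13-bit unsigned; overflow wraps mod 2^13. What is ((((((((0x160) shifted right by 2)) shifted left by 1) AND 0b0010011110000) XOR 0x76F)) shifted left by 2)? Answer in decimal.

0x160 = 0000101100000
→ shifted right by 2 → 0000001011000 = 88
→ shifted left by 1 (mod 2^13) → 0000010110000 = 176
0b0010011110000 = 0010011110000
→ AND → 0000010110000 = 176
0x76F = 0011101101111
→ XOR → 0011111011111 = 2015
→ shifted left by 2 (mod 2^13) → 1111101111100 = 8060

8060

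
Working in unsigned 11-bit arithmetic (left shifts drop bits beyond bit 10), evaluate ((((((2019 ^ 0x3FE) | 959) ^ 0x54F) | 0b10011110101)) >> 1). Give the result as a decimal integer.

890

2019 = 11111100011
0x3FE = 01111111110
→ ^ → 10000011101 = 1053
959 = 01110111111
→ | → 11110111111 = 1983
0x54F = 10101001111
→ ^ → 01011110000 = 752
0b10011110101 = 10011110101
→ | → 11011110101 = 1781
→ >> 1 → 01101111010 = 890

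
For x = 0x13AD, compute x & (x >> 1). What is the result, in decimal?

x = 1001110101101 = 5037
x>>1 = 0100111010110
AND  = 0000110000100 = 388
(x & (x >> 1) has a 1 wherever x has two consecutive 1 bits.)

388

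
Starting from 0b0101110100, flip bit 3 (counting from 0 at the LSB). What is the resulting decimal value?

x = 0101110100
bit 3 is currently 0; toggle it via x ^ (1 << 3) = x ^ 8
→ 0101111100 = 380

380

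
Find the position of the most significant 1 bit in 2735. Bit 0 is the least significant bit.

2735 = 101010101111
The topmost 1 is at position 11 (since 2^11 = 2048 ≤ 2735 < 4096).

11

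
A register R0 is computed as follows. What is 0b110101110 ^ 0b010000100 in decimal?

298

a = 110101110
b = 010000100
XOR → 100101010 = 298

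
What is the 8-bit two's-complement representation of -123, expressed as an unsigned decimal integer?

133

123 in 8 bits: 01111011
Invert: 10000100
Add 1:  10000101 = 133
(Check: 2^8 - 123 = 256 - 123 = 133.)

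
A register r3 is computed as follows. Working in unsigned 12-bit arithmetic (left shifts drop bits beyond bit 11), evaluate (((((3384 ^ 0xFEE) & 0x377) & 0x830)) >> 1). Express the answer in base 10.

8

3384 = 110100111000
0xFEE = 111111101110
→ ^ → 001011010110 = 726
0x377 = 001101110111
→ & → 001001010110 = 598
0x830 = 100000110000
→ & → 000000010000 = 16
→ >> 1 → 000000001000 = 8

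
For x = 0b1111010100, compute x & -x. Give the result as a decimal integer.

4

x = 1111010100 = 980
-x (two's complement) = …0000101100
AND   = 0000000100 = 4
(x & -x isolates the lowest set bit of x.)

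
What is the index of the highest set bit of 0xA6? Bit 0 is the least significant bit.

7

0xA6 = 10100110
The topmost 1 is at position 7 (since 2^7 = 128 ≤ 166 < 256).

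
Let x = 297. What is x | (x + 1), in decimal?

299

x = 100101001 = 297
x + 1 = 100101010
OR    = 100101011 = 299
(x | (x + 1) sets the lowest cleared bit.)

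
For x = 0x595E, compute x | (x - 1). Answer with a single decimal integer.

22879

x = 101100101011110 = 22878
x - 1 = 101100101011101
OR    = 101100101011111 = 22879
(x | (x - 1) sets all bits below the lowest set bit.)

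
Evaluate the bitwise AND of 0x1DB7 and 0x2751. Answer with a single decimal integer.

1297

0x1DB7 = 01110110110111
0x2751 = 10011101010001
AND → 00010100010001 = 1297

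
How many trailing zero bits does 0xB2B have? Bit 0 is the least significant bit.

0xB2B = 101100101011
Trailing zeros: 0, so the lowest set bit is bit 0 (value 1).

0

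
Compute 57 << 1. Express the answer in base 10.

114

57 = 0111001
shift left by 1 → 1110010 = 114
(equivalently, 57 × 2^1 = 57 × 2)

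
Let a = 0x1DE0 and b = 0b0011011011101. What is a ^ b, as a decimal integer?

6973

0x1DE0 = 1110111100000
b = 0011011011101
XOR → 1101100111101 = 6973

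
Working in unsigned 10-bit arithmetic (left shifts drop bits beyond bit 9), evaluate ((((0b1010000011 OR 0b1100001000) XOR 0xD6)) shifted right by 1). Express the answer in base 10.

0b1010000011 = 1010000011
0b1100001000 = 1100001000
→ OR → 1110001011 = 907
0xD6 = 0011010110
→ XOR → 1101011101 = 861
→ shifted right by 1 → 0110101110 = 430

430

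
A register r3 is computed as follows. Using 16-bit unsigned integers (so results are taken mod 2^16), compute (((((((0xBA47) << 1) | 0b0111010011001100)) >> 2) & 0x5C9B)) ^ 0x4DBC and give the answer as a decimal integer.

0xBA47 = 1011101001000111
→ << 1 (mod 2^16) → 0111010010001110 = 29838
0b0111010011001100 = 0111010011001100
→ | → 0111010011001110 = 29902
→ >> 2 → 0001110100110011 = 7475
0x5C9B = 0101110010011011
→ & → 0001110000010011 = 7187
0x4DBC = 0100110110111100
→ ^ → 0101000110101111 = 20911

20911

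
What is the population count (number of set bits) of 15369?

6

15369 = 11110000001001
Count the 1s: 1 + 1 + 1 + 1 + 1 + 1 = 6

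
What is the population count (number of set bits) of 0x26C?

0x26C = 1001101100
Count the 1s: 1 + 1 + 1 + 1 + 1 = 5

5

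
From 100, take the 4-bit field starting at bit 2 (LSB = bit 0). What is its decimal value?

9

v = 00001100100
Shift right by 2: 000011001
Mask low 4 bits: 1001 = 9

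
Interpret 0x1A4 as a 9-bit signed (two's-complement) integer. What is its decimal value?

pattern = 110100100 (MSB is 1 ⇒ negative)
Invert: 001011011, add 1 → 001011100 = 92, so the value is -92.
(Equivalently: 420 - 2^9 = 420 - 512 = -92.)

-92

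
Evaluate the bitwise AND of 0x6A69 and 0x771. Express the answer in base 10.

0x6A69 = 110101001101001
0x771 = 000011101110001
AND → 000001001100001 = 609

609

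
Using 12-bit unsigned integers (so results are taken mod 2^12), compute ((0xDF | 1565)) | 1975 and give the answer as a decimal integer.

0xDF = 000011011111
1565 = 011000011101
→ | → 011011011111 = 1759
1975 = 011110110111
→ | → 011111111111 = 2047

2047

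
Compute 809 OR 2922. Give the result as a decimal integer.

2923

809 = 001100101001
2922 = 101101101010
 OR → 101101101011 = 2923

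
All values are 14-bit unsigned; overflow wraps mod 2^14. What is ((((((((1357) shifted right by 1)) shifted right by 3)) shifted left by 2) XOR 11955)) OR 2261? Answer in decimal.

12279

1357 = 00010101001101
→ shifted right by 1 → 00001010100110 = 678
→ shifted right by 3 → 00000001010100 = 84
→ shifted left by 2 (mod 2^14) → 00000101010000 = 336
11955 = 10111010110011
→ XOR → 10111111100011 = 12259
2261 = 00100011010101
→ OR → 10111111110111 = 12279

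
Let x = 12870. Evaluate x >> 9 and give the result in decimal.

12870 = 11001001000110
shift right by 9 → 00000000011001 = 25
(equivalently, floor(12870 / 512))

25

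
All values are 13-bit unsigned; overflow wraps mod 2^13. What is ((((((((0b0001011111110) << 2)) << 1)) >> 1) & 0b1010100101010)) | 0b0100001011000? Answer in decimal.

0b0001011111110 = 0001011111110
→ << 2 (mod 2^13) → 0101111111000 = 3064
→ << 1 (mod 2^13) → 1011111110000 = 6128
→ >> 1 → 0101111111000 = 3064
0b1010100101010 = 1010100101010
→ & → 0000100101000 = 296
0b0100001011000 = 0100001011000
→ | → 0100101111000 = 2424

2424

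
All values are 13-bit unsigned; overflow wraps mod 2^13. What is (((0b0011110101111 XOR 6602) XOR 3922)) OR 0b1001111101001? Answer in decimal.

0b0011110101111 = 0011110101111
6602 = 1100111001010
→ XOR → 1111001100101 = 7781
3922 = 0111101010010
→ XOR → 1000100110111 = 4407
0b1001111101001 = 1001111101001
→ OR → 1001111111111 = 5119

5119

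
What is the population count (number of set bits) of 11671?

9

11671 = 10110110010111
Count the 1s: 1 + 1 + 1 + 1 + 1 + 1 + 1 + 1 + 1 = 9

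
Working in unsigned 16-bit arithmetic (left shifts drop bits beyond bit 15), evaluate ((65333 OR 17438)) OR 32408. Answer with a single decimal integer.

65471

65333 = 1111111100110101
17438 = 0100010000011110
→ OR → 1111111100111111 = 65343
32408 = 0111111010011000
→ OR → 1111111110111111 = 65471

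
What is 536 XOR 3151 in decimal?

3671

536 = 001000011000
3151 = 110001001111
XOR → 111001010111 = 3671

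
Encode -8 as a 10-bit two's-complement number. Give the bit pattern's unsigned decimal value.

1016

8 in 10 bits: 0000001000
Invert: 1111110111
Add 1:  1111111000 = 1016
(Check: 2^10 - 8 = 1024 - 8 = 1016.)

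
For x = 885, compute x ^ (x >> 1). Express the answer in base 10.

x = 1101110101 = 885
x>>1 = 0110111010
XOR  = 1011001111 = 719
(x ^ (x >> 1) gives the standard binary-reflected Gray code of x.)

719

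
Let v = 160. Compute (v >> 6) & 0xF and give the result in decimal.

2

v = 0010100000
Shift right by 6: 0010
Mask low 4 bits: 0010 = 2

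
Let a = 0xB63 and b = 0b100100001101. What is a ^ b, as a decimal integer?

0xB63 = 101101100011
b = 100100001101
XOR → 001001101110 = 622

622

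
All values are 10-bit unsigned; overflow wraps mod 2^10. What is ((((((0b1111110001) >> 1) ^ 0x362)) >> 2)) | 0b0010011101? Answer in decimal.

191

0b1111110001 = 1111110001
→ >> 1 → 0111111000 = 504
0x362 = 1101100010
→ ^ → 1010011010 = 666
→ >> 2 → 0010100110 = 166
0b0010011101 = 0010011101
→ | → 0010111111 = 191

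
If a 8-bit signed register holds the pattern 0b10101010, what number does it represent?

pattern = 10101010 (MSB is 1 ⇒ negative)
Invert: 01010101, add 1 → 01010110 = 86, so the value is -86.
(Equivalently: 170 - 2^8 = 170 - 256 = -86.)

-86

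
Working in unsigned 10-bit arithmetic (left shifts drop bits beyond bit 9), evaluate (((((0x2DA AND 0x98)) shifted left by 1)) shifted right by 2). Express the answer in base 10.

0x2DA = 1011011010
0x98 = 0010011000
→ AND → 0010011000 = 152
→ shifted left by 1 (mod 2^10) → 0100110000 = 304
→ shifted right by 2 → 0001001100 = 76

76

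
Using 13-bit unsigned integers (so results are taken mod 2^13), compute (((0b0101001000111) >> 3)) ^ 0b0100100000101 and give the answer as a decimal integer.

0b0101001000111 = 0101001000111
→ >> 3 → 0000101001000 = 328
0b0100100000101 = 0100100000101
→ ^ → 0100001001101 = 2125

2125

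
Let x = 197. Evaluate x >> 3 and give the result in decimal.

197 = 11000101
shift right by 3 → 00011000 = 24
(equivalently, floor(197 / 8))

24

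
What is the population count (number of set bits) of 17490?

17490 = 100010001010010
Count the 1s: 1 + 1 + 1 + 1 + 1 = 5

5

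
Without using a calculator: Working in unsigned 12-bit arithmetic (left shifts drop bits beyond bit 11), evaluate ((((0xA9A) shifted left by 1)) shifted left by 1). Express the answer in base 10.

2664

0xA9A = 101010011010
→ shifted left by 1 (mod 2^12) → 010100110100 = 1332
→ shifted left by 1 (mod 2^12) → 101001101000 = 2664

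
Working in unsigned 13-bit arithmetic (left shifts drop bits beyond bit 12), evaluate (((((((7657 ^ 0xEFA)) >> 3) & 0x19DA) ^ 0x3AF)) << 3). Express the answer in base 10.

8040

7657 = 1110111101001
0xEFA = 0111011111010
→ ^ → 1001100010011 = 4883
→ >> 3 → 0001001100010 = 610
0x19DA = 1100111011010
→ & → 0000001000010 = 66
0x3AF = 0001110101111
→ ^ → 0001111101101 = 1005
→ << 3 (mod 2^13) → 1111101101000 = 8040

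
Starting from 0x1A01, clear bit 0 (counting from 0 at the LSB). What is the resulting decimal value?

x = 1101000000001
bit 0 is currently 1; clear it via x & ~(1 << 0) = x & ~1
→ 1101000000000 = 6656

6656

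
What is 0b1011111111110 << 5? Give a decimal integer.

x = 000001011111111110
shift left by 5 → 101111111111000000 = 196544
(equivalently, 6142 × 2^5 = 6142 × 32)

196544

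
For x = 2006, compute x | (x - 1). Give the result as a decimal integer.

2007

x = 11111010110 = 2006
x - 1 = 11111010101
OR    = 11111010111 = 2007
(x | (x - 1) sets all bits below the lowest set bit.)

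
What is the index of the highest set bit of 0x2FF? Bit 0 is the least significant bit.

0x2FF = 1011111111
The topmost 1 is at position 9 (since 2^9 = 512 ≤ 767 < 1024).

9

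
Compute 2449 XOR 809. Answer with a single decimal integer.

2449 = 100110010001
809 = 001100101001
XOR → 101010111000 = 2744

2744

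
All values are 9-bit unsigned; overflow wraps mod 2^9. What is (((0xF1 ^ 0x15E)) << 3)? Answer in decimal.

376

0xF1 = 011110001
0x15E = 101011110
→ ^ → 110101111 = 431
→ << 3 (mod 2^9) → 101111000 = 376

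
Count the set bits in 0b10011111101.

n = 10011111101
Count the 1s: 1 + 1 + 1 + 1 + 1 + 1 + 1 + 1 = 8

8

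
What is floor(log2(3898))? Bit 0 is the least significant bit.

11

3898 = 111100111010
The topmost 1 is at position 11 (since 2^11 = 2048 ≤ 3898 < 4096).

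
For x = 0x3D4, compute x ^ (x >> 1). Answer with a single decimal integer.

x = 1111010100 = 980
x>>1 = 0111101010
XOR  = 1000111110 = 574
(x ^ (x >> 1) gives the standard binary-reflected Gray code of x.)

574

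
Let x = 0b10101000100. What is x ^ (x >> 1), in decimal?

x = 10101000100 = 1348
x>>1 = 01010100010
XOR  = 11111100110 = 2022
(x ^ (x >> 1) gives the standard binary-reflected Gray code of x.)

2022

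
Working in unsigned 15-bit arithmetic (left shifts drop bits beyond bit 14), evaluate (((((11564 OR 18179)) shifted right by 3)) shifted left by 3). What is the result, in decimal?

28456

11564 = 010110100101100
18179 = 100011100000011
→ OR → 110111100101111 = 28463
→ shifted right by 3 → 000110111100101 = 3557
→ shifted left by 3 (mod 2^15) → 110111100101000 = 28456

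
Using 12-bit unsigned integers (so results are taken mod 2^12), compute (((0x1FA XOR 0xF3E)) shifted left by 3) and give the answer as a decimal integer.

0x1FA = 000111111010
0xF3E = 111100111110
→ XOR → 111011000100 = 3780
→ shifted left by 3 (mod 2^12) → 011000100000 = 1568

1568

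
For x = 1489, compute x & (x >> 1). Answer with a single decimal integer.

192

x = 10111010001 = 1489
x>>1 = 01011101000
AND  = 00011000000 = 192
(x & (x >> 1) has a 1 wherever x has two consecutive 1 bits.)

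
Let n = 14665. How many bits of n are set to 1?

14665 = 11100101001001
Count the 1s: 1 + 1 + 1 + 1 + 1 + 1 + 1 = 7

7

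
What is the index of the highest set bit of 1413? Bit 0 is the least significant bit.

1413 = 10110000101
The topmost 1 is at position 10 (since 2^10 = 1024 ≤ 1413 < 2048).

10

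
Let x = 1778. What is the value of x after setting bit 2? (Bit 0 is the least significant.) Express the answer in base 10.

1782

x = 0011011110010
bit 2 is currently 0; set it via x | (1 << 2) = x | 4
→ 0011011110110 = 1782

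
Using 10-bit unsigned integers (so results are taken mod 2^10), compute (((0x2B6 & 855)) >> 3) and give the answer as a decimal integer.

0x2B6 = 1010110110
855 = 1101010111
→ & → 1000010110 = 534
→ >> 3 → 0001000010 = 66

66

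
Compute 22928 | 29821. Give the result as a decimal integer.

22928 = 101100110010000
29821 = 111010001111101
 OR → 111110111111101 = 32253

32253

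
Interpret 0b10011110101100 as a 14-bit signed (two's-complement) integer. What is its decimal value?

-6228

pattern = 10011110101100 (MSB is 1 ⇒ negative)
Invert: 01100001010011, add 1 → 01100001010100 = 6228, so the value is -6228.
(Equivalently: 10156 - 2^14 = 10156 - 16384 = -6228.)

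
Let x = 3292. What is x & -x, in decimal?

x = 110011011100 = 3292
-x (two's complement) = …001100100100
AND   = 000000000100 = 4
(x & -x isolates the lowest set bit of x.)

4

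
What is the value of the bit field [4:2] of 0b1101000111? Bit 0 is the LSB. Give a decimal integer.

v = 1101000111
Shift right by 2: 11010001
Mask low 3 bits: 001 = 1

1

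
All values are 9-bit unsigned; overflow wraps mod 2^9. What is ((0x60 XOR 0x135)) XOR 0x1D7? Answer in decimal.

130

0x60 = 001100000
0x135 = 100110101
→ XOR → 101010101 = 341
0x1D7 = 111010111
→ XOR → 010000010 = 130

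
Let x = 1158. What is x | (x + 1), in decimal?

x = 10010000110 = 1158
x + 1 = 10010000111
OR    = 10010000111 = 1159
(x | (x + 1) sets the lowest cleared bit.)

1159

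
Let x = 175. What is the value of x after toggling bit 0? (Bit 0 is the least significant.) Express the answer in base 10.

174

x = 10101111
bit 0 is currently 1; toggle it via x ^ (1 << 0) = x ^ 1
→ 10101110 = 174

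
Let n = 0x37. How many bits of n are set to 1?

5

0x37 = 110111
Count the 1s: 1 + 1 + 1 + 1 + 1 = 5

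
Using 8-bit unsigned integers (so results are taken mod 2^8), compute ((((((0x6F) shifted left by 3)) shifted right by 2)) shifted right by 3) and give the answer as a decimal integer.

0x6F = 01101111
→ shifted left by 3 (mod 2^8) → 01111000 = 120
→ shifted right by 2 → 00011110 = 30
→ shifted right by 3 → 00000011 = 3

3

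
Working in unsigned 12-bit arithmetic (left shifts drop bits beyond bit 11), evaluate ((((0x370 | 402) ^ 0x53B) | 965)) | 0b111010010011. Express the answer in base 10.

4063

0x370 = 001101110000
402 = 000110010010
→ | → 001111110010 = 1010
0x53B = 010100111011
→ ^ → 011011001001 = 1737
965 = 001111000101
→ | → 011111001101 = 1997
0b111010010011 = 111010010011
→ | → 111111011111 = 4063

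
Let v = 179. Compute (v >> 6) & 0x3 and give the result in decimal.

2

v = 00010110011
Shift right by 6: 00010
Mask low 2 bits: 10 = 2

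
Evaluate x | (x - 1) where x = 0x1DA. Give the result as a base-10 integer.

475

x = 111011010 = 474
x - 1 = 111011001
OR    = 111011011 = 475
(x | (x - 1) sets all bits below the lowest set bit.)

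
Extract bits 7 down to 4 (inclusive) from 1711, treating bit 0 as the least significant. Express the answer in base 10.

10

v = 11010101111
Shift right by 4: 1101010
Mask low 4 bits: 1010 = 10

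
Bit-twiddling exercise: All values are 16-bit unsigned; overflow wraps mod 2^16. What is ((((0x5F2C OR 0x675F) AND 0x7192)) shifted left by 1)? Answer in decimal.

0x5F2C = 0101111100101100
0x675F = 0110011101011111
→ OR → 0111111101111111 = 32639
0x7192 = 0111000110010010
→ AND → 0111000100010010 = 28946
→ shifted left by 1 (mod 2^16) → 1110001000100100 = 57892

57892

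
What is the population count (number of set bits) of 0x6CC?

0x6CC = 11011001100
Count the 1s: 1 + 1 + 1 + 1 + 1 + 1 = 6

6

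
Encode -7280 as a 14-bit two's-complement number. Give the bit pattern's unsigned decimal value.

7280 in 14 bits: 01110001110000
Invert: 10001110001111
Add 1:  10001110010000 = 9104
(Check: 2^14 - 7280 = 16384 - 7280 = 9104.)

9104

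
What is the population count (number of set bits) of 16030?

16030 = 11111010011110
Count the 1s: 1 + 1 + 1 + 1 + 1 + 1 + 1 + 1 + 1 + 1 = 10

10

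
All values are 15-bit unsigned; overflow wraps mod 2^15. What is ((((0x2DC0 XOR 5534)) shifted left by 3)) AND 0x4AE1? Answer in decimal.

17120

0x2DC0 = 010110111000000
5534 = 001010110011110
→ XOR → 011100001011110 = 14430
→ shifted left by 3 (mod 2^15) → 100001011110000 = 17136
0x4AE1 = 100101011100001
→ AND → 100001011100000 = 17120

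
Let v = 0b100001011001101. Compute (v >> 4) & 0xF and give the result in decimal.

12

v = 100001011001101
Shift right by 4: 10000101100
Mask low 4 bits: 1100 = 12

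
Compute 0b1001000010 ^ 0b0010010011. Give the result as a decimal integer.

a = 1001000010
b = 0010010011
XOR → 1011010001 = 721

721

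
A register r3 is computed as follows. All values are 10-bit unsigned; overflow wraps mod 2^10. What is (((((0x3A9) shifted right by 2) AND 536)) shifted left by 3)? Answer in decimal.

0x3A9 = 1110101001
→ shifted right by 2 → 0011101010 = 234
536 = 1000011000
→ AND → 0000001000 = 8
→ shifted left by 3 (mod 2^10) → 0001000000 = 64

64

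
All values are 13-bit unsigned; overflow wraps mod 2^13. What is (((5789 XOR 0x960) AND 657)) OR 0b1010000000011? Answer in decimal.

5779

5789 = 1011010011101
0x960 = 0100101100000
→ XOR → 1111111111101 = 8189
657 = 0001010010001
→ AND → 0001010010001 = 657
0b1010000000011 = 1010000000011
→ OR → 1011010010011 = 5779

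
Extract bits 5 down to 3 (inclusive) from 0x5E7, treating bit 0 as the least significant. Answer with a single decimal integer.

v = 10111100111
Shift right by 3: 10111100
Mask low 3 bits: 100 = 4

4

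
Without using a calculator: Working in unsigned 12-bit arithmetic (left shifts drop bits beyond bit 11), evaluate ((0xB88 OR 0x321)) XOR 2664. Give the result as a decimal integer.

0xB88 = 101110001000
0x321 = 001100100001
→ OR → 101110101001 = 2985
2664 = 101001101000
→ XOR → 000111000001 = 449

449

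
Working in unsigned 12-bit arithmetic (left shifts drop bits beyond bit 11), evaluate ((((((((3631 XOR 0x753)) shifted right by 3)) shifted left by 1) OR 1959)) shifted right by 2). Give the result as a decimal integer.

511

3631 = 111000101111
0x753 = 011101010011
→ XOR → 100101111100 = 2428
→ shifted right by 3 → 000100101111 = 303
→ shifted left by 1 (mod 2^12) → 001001011110 = 606
1959 = 011110100111
→ OR → 011111111111 = 2047
→ shifted right by 2 → 000111111111 = 511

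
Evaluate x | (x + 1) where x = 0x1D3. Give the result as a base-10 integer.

471

x = 111010011 = 467
x + 1 = 111010100
OR    = 111010111 = 471
(x | (x + 1) sets the lowest cleared bit.)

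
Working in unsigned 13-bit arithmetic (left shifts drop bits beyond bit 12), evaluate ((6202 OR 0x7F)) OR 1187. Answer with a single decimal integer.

6202 = 1100000111010
0x7F = 0000001111111
→ OR → 1100001111111 = 6271
1187 = 0010010100011
→ OR → 1110011111111 = 7423

7423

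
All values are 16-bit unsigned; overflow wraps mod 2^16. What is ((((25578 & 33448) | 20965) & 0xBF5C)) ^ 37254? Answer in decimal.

25578 = 0110001111101010
33448 = 1000001010101000
→ & → 0000001010101000 = 680
20965 = 0101000111100101
→ | → 0101001111101101 = 21485
0xBF5C = 1011111101011100
→ & → 0001001101001100 = 4940
37254 = 1001000110000110
→ ^ → 1000001011001010 = 33482

33482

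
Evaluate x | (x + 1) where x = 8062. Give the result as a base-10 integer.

8063

x = 1111101111110 = 8062
x + 1 = 1111101111111
OR    = 1111101111111 = 8063
(x | (x + 1) sets the lowest cleared bit.)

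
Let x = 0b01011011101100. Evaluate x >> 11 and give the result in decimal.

x = 1011011101100
shift right by 11 → 0000000000010 = 2
(equivalently, floor(5868 / 2048))

2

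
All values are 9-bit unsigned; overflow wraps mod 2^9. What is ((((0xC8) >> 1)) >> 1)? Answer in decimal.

50

0xC8 = 011001000
→ >> 1 → 001100100 = 100
→ >> 1 → 000110010 = 50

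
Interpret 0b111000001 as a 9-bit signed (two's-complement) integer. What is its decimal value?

-63

pattern = 111000001 (MSB is 1 ⇒ negative)
Invert: 000111110, add 1 → 000111111 = 63, so the value is -63.
(Equivalently: 449 - 2^9 = 449 - 512 = -63.)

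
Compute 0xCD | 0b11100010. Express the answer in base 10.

239

0xCD = 11001101
b = 11100010
 OR → 11101111 = 239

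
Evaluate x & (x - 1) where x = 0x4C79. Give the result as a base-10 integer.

19576

x = 100110001111001 = 19577
x - 1 = 100110001111000
AND   = 100110001111000 = 19576
(x & (x - 1) clears the lowest set bit of x.)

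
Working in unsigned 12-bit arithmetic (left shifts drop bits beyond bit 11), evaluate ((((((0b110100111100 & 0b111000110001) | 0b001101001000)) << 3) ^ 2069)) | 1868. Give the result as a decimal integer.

0b110100111100 = 110100111100
0b111000110001 = 111000110001
→ & → 110000110000 = 3120
0b001101001000 = 001101001000
→ | → 111101111000 = 3960
→ << 3 (mod 2^12) → 101111000000 = 3008
2069 = 100000010101
→ ^ → 001111010101 = 981
1868 = 011101001100
→ | → 011111011101 = 2013

2013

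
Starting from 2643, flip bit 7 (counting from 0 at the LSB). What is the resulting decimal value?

2771

x = 0101001010011
bit 7 is currently 0; toggle it via x ^ (1 << 7) = x ^ 128
→ 0101011010011 = 2771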